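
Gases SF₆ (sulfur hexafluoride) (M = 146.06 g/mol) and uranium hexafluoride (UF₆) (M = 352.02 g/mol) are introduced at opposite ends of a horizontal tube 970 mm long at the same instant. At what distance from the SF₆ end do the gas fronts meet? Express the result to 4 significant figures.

590.0 mm

Distances travelled in equal time are proportional to diffusion rates, so d_SF₆/d_UF₆ = √(M_UF₆/M_SF₆) = √(352.02/146.06) = 1.552.
With d_SF₆ + d_UF₆ = 970 mm, d_UF₆ = 970/(1 + 1.552) = 380.0 mm.
d_SF₆ = 970 − 380.0 = 590.0 mm.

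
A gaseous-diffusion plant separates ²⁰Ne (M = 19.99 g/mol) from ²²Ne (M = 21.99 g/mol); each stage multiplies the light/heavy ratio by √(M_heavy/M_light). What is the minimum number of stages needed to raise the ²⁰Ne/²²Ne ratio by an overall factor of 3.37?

26

Single-stage factor α = √(21.99/19.99), so ln α = ½ ln(1.10005) = 0.04768.
Need α^N ≥ 3.37 ⇒ N ≥ ln(3.37) / ln α = 1.215 / 0.04768 = 25.48.
Minimum whole number of stages: N = 26.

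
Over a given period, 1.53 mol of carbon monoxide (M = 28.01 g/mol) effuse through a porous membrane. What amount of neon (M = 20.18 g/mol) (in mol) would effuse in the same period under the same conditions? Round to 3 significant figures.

1.80 mol

Graham's law gives rate_Ne/rate_CO = √(M_CO/M_Ne) = √(28.01/20.18) = √1.388 = 1.178.
So the amount for Ne is 1.53 × 1.178 = 1.80 mol.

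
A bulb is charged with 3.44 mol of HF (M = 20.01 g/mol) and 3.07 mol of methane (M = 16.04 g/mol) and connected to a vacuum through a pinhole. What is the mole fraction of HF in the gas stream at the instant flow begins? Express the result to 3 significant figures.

0.501

Rate_i ∝ x_i/√M_i (Graham's law weighted by mole fraction), so the effusate composition follows n_i/√M_i.
x_HF(eff) = (n_HF/√M_HF) / (n_HF/√M_HF + n_CH₄/√M_CH₄)
= (3.44/√20.01) / (3.44/√20.01 + 3.07/√16.04) = 0.7690/(0.7690 + 0.7665) = 0.501.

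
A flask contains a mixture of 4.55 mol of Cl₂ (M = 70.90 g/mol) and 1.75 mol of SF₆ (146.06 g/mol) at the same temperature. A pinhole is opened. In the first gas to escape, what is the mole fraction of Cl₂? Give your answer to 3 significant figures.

0.789

The effusion rate of species i is ∝ p_i/√M_i ∝ n_i/√M_i.
x_Cl₂(eff) = (n_Cl₂/√M_Cl₂) / (n_Cl₂/√M_Cl₂ + n_SF₆/√M_SF₆)
= (4.55/√70.90) / (4.55/√70.90 + 1.75/√146.06) = 0.5404/(0.5404 + 0.1448) = 0.789.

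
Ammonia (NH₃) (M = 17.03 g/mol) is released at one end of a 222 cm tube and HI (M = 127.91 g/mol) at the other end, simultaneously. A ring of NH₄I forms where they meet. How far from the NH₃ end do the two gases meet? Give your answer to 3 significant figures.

Graham's law gives d_NH₃/d_HI = rate_NH₃/rate_HI = √(M_HI/M_NH₃) = √(127.91/17.03) = 2.741.
With d_NH₃ + d_HI = 222 cm, d_HI = 222/(1 + 2.741) = 59.35 cm.
d_NH₃ = 222 − 59.35 = 163 cm.

163 cm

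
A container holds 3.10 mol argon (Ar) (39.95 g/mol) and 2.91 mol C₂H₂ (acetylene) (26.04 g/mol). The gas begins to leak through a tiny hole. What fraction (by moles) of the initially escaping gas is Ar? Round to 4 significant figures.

0.4624

Each component's effusion rate ∝ (its partial pressure)·(1/√M) ∝ n_i/√M_i.
So x_Ar in the escaping gas = (n_Ar/√M_Ar) / Σ(n_i/√M_i)
= (3.10/√39.95) / (3.10/√39.95 + 2.91/√26.04) = 0.4905/(0.4905 + 0.5703) = 0.4624.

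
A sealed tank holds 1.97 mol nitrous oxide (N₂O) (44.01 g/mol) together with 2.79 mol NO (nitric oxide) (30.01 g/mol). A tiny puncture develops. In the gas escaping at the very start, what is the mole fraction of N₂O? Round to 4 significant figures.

The effusion rate of species i is ∝ p_i/√M_i ∝ n_i/√M_i.
So x_N₂O in the escaping gas = (n_N₂O/√M_N₂O) / Σ(n_i/√M_i)
= (1.97/√44.01) / (1.97/√44.01 + 2.79/√30.01) = 0.2970/(0.2970 + 0.5093) = 0.3683.

0.3683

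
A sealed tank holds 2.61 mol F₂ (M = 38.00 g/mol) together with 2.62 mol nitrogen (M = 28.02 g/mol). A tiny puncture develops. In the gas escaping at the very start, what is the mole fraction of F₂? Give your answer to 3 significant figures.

0.461

Each component's effusion rate ∝ (its partial pressure)·(1/√M) ∝ n_i/√M_i.
Mole fraction of F₂ in the effusate = (n_F₂/√M_F₂) / (n_F₂/√M_F₂ + n_N₂/√M_N₂)
= (2.61/√38.00) / (2.61/√38.00 + 2.62/√28.02) = 0.4234/(0.4234 + 0.4950) = 0.461.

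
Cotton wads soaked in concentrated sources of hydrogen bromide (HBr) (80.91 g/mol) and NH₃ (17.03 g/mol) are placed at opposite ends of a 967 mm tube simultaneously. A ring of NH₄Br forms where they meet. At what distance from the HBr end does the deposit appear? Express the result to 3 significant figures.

304 mm

In equal time, each gas travels a distance ∝ its rate ∝ 1/√M, so d_HBr/d_NH₃ = √(M_NH₃/M_HBr) = √(17.03/80.91) = 0.4588.
With d_HBr + d_NH₃ = 967 mm, d_NH₃ = 967/(1 + 0.4588) = 662.9 mm.
d_HBr = 967 − 662.9 = 304 mm.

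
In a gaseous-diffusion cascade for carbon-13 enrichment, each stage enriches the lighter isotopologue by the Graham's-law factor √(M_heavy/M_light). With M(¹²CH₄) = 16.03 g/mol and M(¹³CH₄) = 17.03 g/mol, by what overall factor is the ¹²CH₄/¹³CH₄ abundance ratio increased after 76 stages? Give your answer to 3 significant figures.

The single-stage factor is √(M_heavy/M_light), so 76 stages give [√(17.03/16.03)]^76 = (17.03/16.03)^(76/2).
= 1.06238^38 = 9.97.

9.97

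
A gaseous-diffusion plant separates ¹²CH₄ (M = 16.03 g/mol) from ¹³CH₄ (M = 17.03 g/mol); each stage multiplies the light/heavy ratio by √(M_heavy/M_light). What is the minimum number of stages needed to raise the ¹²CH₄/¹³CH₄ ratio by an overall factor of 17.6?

Per stage α = (17.03/16.03)^(1/2) = 1.06238^0.5, giving ln α = 0.03026.
Need α^N ≥ 17.6 ⇒ N ≥ ln(17.6) / ln α = 2.868 / 0.03026 = 94.78.
So at least 95 stages are needed.

95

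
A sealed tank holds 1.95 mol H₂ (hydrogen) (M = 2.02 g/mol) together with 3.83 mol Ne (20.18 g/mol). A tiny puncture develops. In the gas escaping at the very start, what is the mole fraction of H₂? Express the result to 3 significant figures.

0.617

Rate_i ∝ x_i/√M_i (Graham's law weighted by mole fraction), so the effusate composition follows n_i/√M_i.
Mole fraction of H₂ in the effusate = (n_H₂/√M_H₂) / (n_H₂/√M_H₂ + n_Ne/√M_Ne)
= (1.95/√2.02) / (1.95/√2.02 + 3.83/√20.18) = 1.372/(1.372 + 0.8526) = 0.617.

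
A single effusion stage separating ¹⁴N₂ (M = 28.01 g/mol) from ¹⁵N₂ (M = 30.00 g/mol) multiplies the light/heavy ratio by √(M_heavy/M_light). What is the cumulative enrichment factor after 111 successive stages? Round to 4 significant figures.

45.12

After 111 stages the ratio has grown by (√(30.00/28.01))^111 = (30.00/28.01)^(111/2).
= 1.07105^(111/2) = 45.12.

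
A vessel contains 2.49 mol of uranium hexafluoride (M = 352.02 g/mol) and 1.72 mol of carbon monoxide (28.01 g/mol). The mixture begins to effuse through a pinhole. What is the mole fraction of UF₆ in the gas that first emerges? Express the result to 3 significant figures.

Effusion rate of each component ∝ n_i/√M_i (partial pressure × 1/√M).
So x_UF₆ in the escaping gas = (n_UF₆/√M_UF₆) / Σ(n_i/√M_i)
= (2.49/√352.02) / (2.49/√352.02 + 1.72/√28.01) = 0.1327/(0.1327 + 0.3250) = 0.290.

0.290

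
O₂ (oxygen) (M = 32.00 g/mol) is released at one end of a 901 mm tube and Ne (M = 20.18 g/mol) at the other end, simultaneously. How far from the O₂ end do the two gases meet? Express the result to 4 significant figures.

The fronts meet when d_O₂ + d_Ne = L with d_O₂/d_Ne = √(M_Ne/M_O₂) (Graham's law). Here √(M_Ne/M_O₂) = √(20.18/32.00) = 0.7941.
With d_O₂ + d_Ne = 901 mm, d_Ne = 901/(1 + 0.7941) = 502.2 mm.
d_O₂ = 901 − 502.2 = 398.8 mm.

398.8 mm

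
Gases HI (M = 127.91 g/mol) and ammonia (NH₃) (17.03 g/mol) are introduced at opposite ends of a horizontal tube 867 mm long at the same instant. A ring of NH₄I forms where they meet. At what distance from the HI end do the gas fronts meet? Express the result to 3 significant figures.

In equal time, each gas travels a distance ∝ its rate ∝ 1/√M, so d_HI/d_NH₃ = √(M_NH₃/M_HI) = √(17.03/127.91) = 0.3649.
With d_HI + d_NH₃ = 867 mm, d_NH₃ = 867/(1 + 0.3649) = 635.2 mm.
d_HI = 867 − 635.2 = 232 mm.

232 mm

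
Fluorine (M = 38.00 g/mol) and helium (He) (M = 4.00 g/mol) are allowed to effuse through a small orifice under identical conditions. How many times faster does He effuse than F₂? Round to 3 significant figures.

3.08

By Graham's law, rate_He/rate_F₂ = √(M_F₂/M_He) = √(38.00/4.00) = √9.500 = 3.08.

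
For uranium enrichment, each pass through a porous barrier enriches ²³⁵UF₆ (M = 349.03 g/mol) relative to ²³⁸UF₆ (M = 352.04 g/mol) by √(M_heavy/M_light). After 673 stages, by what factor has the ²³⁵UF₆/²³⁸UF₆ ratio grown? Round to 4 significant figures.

17.98

Overall factor = α^673 with α = √(352.04/349.03), i.e. (352.04/349.03)^(673/2).
= 1.00862^(673/2) = 17.98.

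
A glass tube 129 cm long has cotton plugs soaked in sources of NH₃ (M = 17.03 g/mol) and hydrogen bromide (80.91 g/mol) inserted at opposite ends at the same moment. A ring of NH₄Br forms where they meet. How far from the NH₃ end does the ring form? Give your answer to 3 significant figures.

The fronts meet when d_NH₃ + d_HBr = L with d_NH₃/d_HBr = √(M_HBr/M_NH₃) (Graham's law). Here √(M_HBr/M_NH₃) = √(80.91/17.03) = 2.180.
With d_NH₃ + d_HBr = 129 cm, d_HBr = 129/(1 + 2.180) = 40.57 cm.
d_NH₃ = 129 − 40.57 = 88.4 cm.

88.4 cm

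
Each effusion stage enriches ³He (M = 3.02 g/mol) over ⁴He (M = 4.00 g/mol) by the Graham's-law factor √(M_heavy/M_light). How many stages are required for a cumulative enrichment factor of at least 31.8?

Per stage α = (4.00/3.02)^(1/2) = 1.32450^0.5, giving ln α = 0.1405.
Need α^N ≥ 31.8 ⇒ N ≥ ln(31.8) / ln α = 3.459 / 0.1405 = 24.62.
So at least 25 stages are needed.

25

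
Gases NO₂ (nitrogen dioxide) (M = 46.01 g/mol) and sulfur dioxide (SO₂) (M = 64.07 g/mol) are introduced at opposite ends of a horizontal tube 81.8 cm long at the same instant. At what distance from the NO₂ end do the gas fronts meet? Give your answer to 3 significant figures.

In equal time, each gas travels a distance ∝ its rate ∝ 1/√M, so d_NO₂/d_SO₂ = √(M_SO₂/M_NO₂) = √(64.07/46.01) = 1.180.
With d_NO₂ + d_SO₂ = 81.8 cm, d_SO₂ = 81.8/(1 + 1.180) = 37.52 cm.
d_NO₂ = 81.8 − 37.52 = 44.3 cm.

44.3 cm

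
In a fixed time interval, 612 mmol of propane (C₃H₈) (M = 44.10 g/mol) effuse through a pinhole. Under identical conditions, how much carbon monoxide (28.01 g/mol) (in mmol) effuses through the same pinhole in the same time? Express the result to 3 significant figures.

768 mmol

From Graham's law, rate_CO/rate_C₃H₈ = √(M_C₃H₈/M_CO) = √(44.10/28.01) = √1.574 = 1.255.
So the amount for CO is 612 × 1.255 = 768 mmol.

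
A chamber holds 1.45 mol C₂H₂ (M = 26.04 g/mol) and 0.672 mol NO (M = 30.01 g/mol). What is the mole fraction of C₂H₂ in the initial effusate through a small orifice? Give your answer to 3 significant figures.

Each component's effusion rate ∝ (its partial pressure)·(1/√M) ∝ n_i/√M_i.
So x_C₂H₂ in the escaping gas = (n_C₂H₂/√M_C₂H₂) / Σ(n_i/√M_i)
= (1.45/√26.04) / (1.45/√26.04 + 0.672/√30.01) = 0.2841/(0.2841 + 0.1227) = 0.698.

0.698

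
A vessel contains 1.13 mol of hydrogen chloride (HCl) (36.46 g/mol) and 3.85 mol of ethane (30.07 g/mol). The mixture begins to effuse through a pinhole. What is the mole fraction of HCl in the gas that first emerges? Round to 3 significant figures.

The effusion rate of species i is ∝ p_i/√M_i ∝ n_i/√M_i.
Mole fraction of HCl in the effusate = (n_HCl/√M_HCl) / (n_HCl/√M_HCl + n_C₂H₆/√M_C₂H₆)
= (1.13/√36.46) / (1.13/√36.46 + 3.85/√30.07) = 0.1871/(0.1871 + 0.7021) = 0.210.

0.210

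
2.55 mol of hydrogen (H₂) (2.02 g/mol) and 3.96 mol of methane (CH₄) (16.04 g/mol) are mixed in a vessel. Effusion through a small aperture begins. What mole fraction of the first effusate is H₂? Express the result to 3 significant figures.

0.645

Rate_i ∝ x_i/√M_i (Graham's law weighted by mole fraction), so the effusate composition follows n_i/√M_i.
Mole fraction of H₂ in the effusate = (n_H₂/√M_H₂) / (n_H₂/√M_H₂ + n_CH₄/√M_CH₄)
= (2.55/√2.02) / (2.55/√2.02 + 3.96/√16.04) = 1.794/(1.794 + 0.9888) = 0.645.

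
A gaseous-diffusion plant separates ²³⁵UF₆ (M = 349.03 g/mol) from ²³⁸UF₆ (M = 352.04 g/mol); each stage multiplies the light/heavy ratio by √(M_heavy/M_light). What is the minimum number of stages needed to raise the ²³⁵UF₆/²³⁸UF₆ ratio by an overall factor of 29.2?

786

Single-stage factor α = √(352.04/349.03), so ln α = ½ ln(1.00862) = 0.004293.
Need α^N ≥ 29.2 ⇒ N ≥ ln(29.2) / ln α = 3.374 / 0.004293 = 785.89.
Minimum whole number of stages: N = 786.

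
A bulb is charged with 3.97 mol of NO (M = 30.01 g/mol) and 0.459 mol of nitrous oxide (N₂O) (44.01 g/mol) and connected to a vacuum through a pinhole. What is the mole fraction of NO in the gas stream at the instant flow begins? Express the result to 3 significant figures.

0.913

Effusion rate of each component ∝ n_i/√M_i (partial pressure × 1/√M).
So x_NO in the escaping gas = (n_NO/√M_NO) / Σ(n_i/√M_i)
= (3.97/√30.01) / (3.97/√30.01 + 0.459/√44.01) = 0.7247/(0.7247 + 0.06919) = 0.913.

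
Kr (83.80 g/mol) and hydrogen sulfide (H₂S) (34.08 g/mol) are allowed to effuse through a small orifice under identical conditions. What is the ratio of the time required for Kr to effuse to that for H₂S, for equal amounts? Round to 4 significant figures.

By Graham's law, t_Kr/t_H₂S = √(M_Kr/M_H₂S) = √(83.80/34.08) = √2.459 = 1.568.

1.568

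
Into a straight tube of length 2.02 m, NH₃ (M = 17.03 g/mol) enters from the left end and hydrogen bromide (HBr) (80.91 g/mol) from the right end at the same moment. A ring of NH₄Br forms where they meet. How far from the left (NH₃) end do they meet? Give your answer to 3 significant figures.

In equal time, each gas travels a distance ∝ its rate ∝ 1/√M, so d_NH₃/d_HBr = √(M_HBr/M_NH₃) = √(80.91/17.03) = 2.180.
With d_NH₃ + d_HBr = 2.02 m, d_HBr = 2.02/(1 + 2.180) = 0.6353 m.
d_NH₃ = 2.02 − 0.6353 = 1.38 m.

1.38 m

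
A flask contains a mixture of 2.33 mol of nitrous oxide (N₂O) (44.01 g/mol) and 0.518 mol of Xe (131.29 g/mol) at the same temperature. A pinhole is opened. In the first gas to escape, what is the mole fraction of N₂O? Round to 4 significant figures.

0.8860

The effusion rate of species i is ∝ p_i/√M_i ∝ n_i/√M_i.
x_N₂O(eff) = (n_N₂O/√M_N₂O) / (n_N₂O/√M_N₂O + n_Xe/√M_Xe)
= (2.33/√44.01) / (2.33/√44.01 + 0.518/√131.29) = 0.3512/(0.3512 + 0.04521) = 0.8860.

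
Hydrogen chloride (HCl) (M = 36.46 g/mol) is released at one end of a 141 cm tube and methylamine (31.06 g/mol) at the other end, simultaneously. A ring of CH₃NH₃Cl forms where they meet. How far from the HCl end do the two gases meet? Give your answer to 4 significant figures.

67.68 cm

In equal time, each gas travels a distance ∝ its rate ∝ 1/√M, so d_HCl/d_CH₃NH₂ = √(M_CH₃NH₂/M_HCl) = √(31.06/36.46) = 0.9230.
With d_HCl + d_CH₃NH₂ = 141 cm, d_CH₃NH₂ = 141/(1 + 0.9230) = 73.32 cm.
d_HCl = 141 − 73.32 = 67.68 cm.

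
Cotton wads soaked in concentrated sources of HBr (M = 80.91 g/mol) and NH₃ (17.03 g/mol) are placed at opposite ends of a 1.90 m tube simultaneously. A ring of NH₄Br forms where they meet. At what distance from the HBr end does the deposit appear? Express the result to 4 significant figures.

0.5975 m

In equal time, each gas travels a distance ∝ its rate ∝ 1/√M, so d_HBr/d_NH₃ = √(M_NH₃/M_HBr) = √(17.03/80.91) = 0.4588.
With d_HBr + d_NH₃ = 1.90 m, d_NH₃ = 1.90/(1 + 0.4588) = 1.302 m.
d_HBr = 1.90 − 1.302 = 0.5975 m.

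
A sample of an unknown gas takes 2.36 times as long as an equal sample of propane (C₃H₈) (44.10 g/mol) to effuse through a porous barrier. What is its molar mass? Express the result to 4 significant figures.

Graham's law gives t_X/t_C₃H₈ = √(M_X/M_C₃H₈).
2.36 = √(M_X/44.10)
M_X = 44.10 × 2.36² = 44.10 × 5.570 = 245.6 g/mol

245.6 g/mol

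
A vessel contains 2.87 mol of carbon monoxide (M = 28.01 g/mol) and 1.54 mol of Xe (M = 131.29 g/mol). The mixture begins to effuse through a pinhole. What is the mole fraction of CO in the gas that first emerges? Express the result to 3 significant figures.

0.801

The effusion rate of species i is ∝ p_i/√M_i ∝ n_i/√M_i.
So x_CO in the escaping gas = (n_CO/√M_CO) / Σ(n_i/√M_i)
= (2.87/√28.01) / (2.87/√28.01 + 1.54/√131.29) = 0.5423/(0.5423 + 0.1344) = 0.801.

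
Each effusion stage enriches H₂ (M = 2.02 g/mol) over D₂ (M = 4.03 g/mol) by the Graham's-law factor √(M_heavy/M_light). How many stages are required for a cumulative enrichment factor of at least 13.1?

8

Single-stage factor α = √(4.03/2.02), so ln α = ½ ln(1.99505) = 0.3453.
Need α^N ≥ 13.1 ⇒ N ≥ ln(13.1) / ln α = 2.573 / 0.3453 = 7.45.
Minimum whole number of stages: N = 8.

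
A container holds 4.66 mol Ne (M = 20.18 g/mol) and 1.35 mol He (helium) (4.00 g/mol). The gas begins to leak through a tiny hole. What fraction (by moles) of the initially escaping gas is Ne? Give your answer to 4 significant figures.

Effusion rate of each component ∝ n_i/√M_i (partial pressure × 1/√M).
x_Ne(eff) = (n_Ne/√M_Ne) / (n_Ne/√M_Ne + n_He/√M_He)
= (4.66/√20.18) / (4.66/√20.18 + 1.35/√4.00) = 1.037/(1.037 + 0.6750) = 0.6058.

0.6058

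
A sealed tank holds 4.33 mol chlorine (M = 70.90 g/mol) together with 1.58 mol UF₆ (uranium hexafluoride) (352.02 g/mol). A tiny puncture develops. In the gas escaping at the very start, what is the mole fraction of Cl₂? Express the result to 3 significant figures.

0.859

Each component's effusion rate ∝ (its partial pressure)·(1/√M) ∝ n_i/√M_i.
So x_Cl₂ in the escaping gas = (n_Cl₂/√M_Cl₂) / Σ(n_i/√M_i)
= (4.33/√70.90) / (4.33/√70.90 + 1.58/√352.02) = 0.5142/(0.5142 + 0.08421) = 0.859.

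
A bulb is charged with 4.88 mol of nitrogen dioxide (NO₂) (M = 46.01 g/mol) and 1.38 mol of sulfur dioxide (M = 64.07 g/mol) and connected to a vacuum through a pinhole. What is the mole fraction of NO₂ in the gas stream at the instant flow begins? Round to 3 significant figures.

0.807

Effusion rate of each component ∝ n_i/√M_i (partial pressure × 1/√M).
x_NO₂(eff) = (n_NO₂/√M_NO₂) / (n_NO₂/√M_NO₂ + n_SO₂/√M_SO₂)
= (4.88/√46.01) / (4.88/√46.01 + 1.38/√64.07) = 0.7194/(0.7194 + 0.1724) = 0.807.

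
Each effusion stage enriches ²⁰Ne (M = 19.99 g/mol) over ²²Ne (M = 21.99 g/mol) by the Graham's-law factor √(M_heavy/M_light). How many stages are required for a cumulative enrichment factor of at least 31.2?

73

Single-stage factor α = √(21.99/19.99), so ln α = ½ ln(1.10005) = 0.04768.
Need α^N ≥ 31.2 ⇒ N ≥ ln(31.2) / ln α = 3.440 / 0.04768 = 72.16.
So at least 73 stages are needed.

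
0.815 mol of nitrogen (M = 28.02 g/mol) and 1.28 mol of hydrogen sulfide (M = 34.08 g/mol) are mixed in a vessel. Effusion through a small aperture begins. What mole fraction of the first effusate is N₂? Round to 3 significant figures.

The effusion rate of species i is ∝ p_i/√M_i ∝ n_i/√M_i.
So x_N₂ in the escaping gas = (n_N₂/√M_N₂) / Σ(n_i/√M_i)
= (0.815/√28.02) / (0.815/√28.02 + 1.28/√34.08) = 0.1540/(0.1540 + 0.2193) = 0.413.

0.413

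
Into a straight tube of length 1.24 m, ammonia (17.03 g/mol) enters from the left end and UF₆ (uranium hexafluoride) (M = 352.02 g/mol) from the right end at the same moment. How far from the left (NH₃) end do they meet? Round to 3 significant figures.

1.02 m

Graham's law gives d_NH₃/d_UF₆ = rate_NH₃/rate_UF₆ = √(M_UF₆/M_NH₃) = √(352.02/17.03) = 4.546.
With d_NH₃ + d_UF₆ = 1.24 m, d_UF₆ = 1.24/(1 + 4.546) = 0.2236 m.
d_NH₃ = 1.24 − 0.2236 = 1.02 m.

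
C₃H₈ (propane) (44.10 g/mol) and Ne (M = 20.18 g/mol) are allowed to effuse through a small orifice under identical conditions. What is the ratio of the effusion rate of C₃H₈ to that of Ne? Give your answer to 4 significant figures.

0.6765

Using Graham's law: rate_C₃H₈/rate_Ne = √(M_Ne/M_C₃H₈) = √(20.18/44.10) = √0.4576 = 0.6765.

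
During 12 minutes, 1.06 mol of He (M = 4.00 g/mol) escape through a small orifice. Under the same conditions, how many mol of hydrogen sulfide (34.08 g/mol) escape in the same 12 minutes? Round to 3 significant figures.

0.363 mol

Using Graham's law: rate_H₂S/rate_He = √(M_He/M_H₂S) = √(4.00/34.08) = √0.1174 = 0.3426.
So the amount for H₂S is 1.06 × 0.3426 = 0.363 mol.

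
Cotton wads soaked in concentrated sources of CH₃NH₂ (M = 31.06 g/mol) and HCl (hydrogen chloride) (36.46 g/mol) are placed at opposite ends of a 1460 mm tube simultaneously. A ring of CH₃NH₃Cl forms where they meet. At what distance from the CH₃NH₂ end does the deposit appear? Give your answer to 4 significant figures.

Graham's law gives d_CH₃NH₂/d_HCl = rate_CH₃NH₂/rate_HCl = √(M_HCl/M_CH₃NH₂) = √(36.46/31.06) = 1.083.
With d_CH₃NH₂ + d_HCl = 1460 mm, d_HCl = 1460/(1 + 1.083) = 700.8 mm.
d_CH₃NH₂ = 1460 − 700.8 = 759.2 mm.

759.2 mm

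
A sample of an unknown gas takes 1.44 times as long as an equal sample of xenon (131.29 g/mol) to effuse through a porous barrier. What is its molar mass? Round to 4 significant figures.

272.2 g/mol

By Graham's law, t_X/t_Xe = √(M_X/M_Xe).
1.44 = √(M_X/131.29)
M_X = 131.29 × 1.44² = 131.29 × 2.074 = 272.2 g/mol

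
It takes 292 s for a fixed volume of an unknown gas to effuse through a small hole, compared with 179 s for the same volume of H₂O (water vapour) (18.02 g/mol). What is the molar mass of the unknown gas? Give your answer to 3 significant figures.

48.0 g/mol

By Graham's law, t_X/t_H₂O = √(M_X/M_H₂O).
292/179 = 1.631 = √(M_X/18.02)
M_X = 18.02 × 1.631² = 18.02 × 2.661 = 48.0 g/mol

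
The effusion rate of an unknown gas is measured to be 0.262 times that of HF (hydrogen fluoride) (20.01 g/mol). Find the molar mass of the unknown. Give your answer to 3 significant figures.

292 g/mol

Since effusion rate ∝ 1/√M, rate_X/rate_HF = √(M_HF/M_X).
0.262 = √(20.01/M_X)
M_X = 20.01 / 0.262² = 20.01 / 0.06864 = 292 g/mol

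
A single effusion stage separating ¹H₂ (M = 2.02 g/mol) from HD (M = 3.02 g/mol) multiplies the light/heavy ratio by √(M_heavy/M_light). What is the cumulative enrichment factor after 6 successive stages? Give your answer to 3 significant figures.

3.34

Each stage multiplies the ratio by α = √(3.02/2.02), so after 6 stages the overall factor is α^6 = (3.02/2.02)^(6/2).
= 1.49505^3 = 3.34.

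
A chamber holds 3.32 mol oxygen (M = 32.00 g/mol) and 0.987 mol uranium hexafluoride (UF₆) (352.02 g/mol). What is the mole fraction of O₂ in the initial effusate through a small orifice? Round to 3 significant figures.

Effusion rate of each component ∝ n_i/√M_i (partial pressure × 1/√M).
x_O₂(eff) = (n_O₂/√M_O₂) / (n_O₂/√M_O₂ + n_UF₆/√M_UF₆)
= (3.32/√32.00) / (3.32/√32.00 + 0.987/√352.02) = 0.5869/(0.5869 + 0.05261) = 0.918.

0.918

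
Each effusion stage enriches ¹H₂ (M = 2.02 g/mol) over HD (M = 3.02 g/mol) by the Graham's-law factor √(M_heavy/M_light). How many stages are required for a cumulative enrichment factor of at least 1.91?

Single-stage factor α = √(3.02/2.02), so ln α = ½ ln(1.49505) = 0.2011.
Need α^N ≥ 1.91 ⇒ N ≥ ln(1.91) / ln α = 0.6471 / 0.2011 = 3.22.
Minimum whole number of stages: N = 4.

4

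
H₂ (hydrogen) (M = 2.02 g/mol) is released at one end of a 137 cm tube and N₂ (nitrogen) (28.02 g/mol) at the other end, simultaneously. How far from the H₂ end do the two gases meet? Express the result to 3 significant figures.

Distances travelled in equal time are proportional to diffusion rates, so d_H₂/d_N₂ = √(M_N₂/M_H₂) = √(28.02/2.02) = 3.724.
With d_H₂ + d_N₂ = 137 cm, d_N₂ = 137/(1 + 3.724) = 29.00 cm.
d_H₂ = 137 − 29.00 = 108 cm.

108 cm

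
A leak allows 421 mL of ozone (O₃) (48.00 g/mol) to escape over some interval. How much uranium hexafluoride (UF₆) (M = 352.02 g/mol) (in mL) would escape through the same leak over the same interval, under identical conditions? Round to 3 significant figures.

155 mL

By Graham's law, rate_UF₆/rate_O₃ = √(M_O₃/M_UF₆) = √(48.00/352.02) = √0.1364 = 0.3693.
So the volume for UF₆ is 421 × 0.3693 = 155 mL.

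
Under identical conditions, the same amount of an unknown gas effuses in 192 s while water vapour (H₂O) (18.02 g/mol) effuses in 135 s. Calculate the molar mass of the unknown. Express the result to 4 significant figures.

36.45 g/mol

From Graham's law, t_X/t_H₂O = √(M_X/M_H₂O).
192/135 = 1.422 = √(M_X/18.02)
M_X = 18.02 × 1.422² = 18.02 × 2.023 = 36.45 g/mol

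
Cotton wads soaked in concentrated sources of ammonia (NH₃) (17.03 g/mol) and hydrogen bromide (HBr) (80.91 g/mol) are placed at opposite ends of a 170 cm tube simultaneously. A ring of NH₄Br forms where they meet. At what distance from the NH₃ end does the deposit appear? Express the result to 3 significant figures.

117 cm

Graham's law gives d_NH₃/d_HBr = rate_NH₃/rate_HBr = √(M_HBr/M_NH₃) = √(80.91/17.03) = 2.180.
With d_NH₃ + d_HBr = 170 cm, d_HBr = 170/(1 + 2.180) = 53.46 cm.
d_NH₃ = 170 − 53.46 = 117 cm.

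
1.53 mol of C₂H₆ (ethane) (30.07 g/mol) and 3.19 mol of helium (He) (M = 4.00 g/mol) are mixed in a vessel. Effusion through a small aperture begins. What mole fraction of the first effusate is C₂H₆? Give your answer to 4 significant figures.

0.1489

Each component's effusion rate ∝ (its partial pressure)·(1/√M) ∝ n_i/√M_i.
x_C₂H₆(eff) = (n_C₂H₆/√M_C₂H₆) / (n_C₂H₆/√M_C₂H₆ + n_He/√M_He)
= (1.53/√30.07) / (1.53/√30.07 + 3.19/√4.00) = 0.2790/(0.2790 + 1.595) = 0.1489.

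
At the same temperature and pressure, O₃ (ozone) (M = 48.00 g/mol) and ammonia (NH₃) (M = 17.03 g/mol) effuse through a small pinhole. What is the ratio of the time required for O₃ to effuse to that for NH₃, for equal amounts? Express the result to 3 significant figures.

1.68

By Graham's law, t_O₃/t_NH₃ = √(M_O₃/M_NH₃) = √(48.00/17.03) = √2.819 = 1.68.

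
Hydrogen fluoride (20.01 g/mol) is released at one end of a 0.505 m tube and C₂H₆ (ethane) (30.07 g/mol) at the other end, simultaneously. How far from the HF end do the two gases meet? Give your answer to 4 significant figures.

Distances travelled in equal time are proportional to diffusion rates, so d_HF/d_C₂H₆ = √(M_C₂H₆/M_HF) = √(30.07/20.01) = 1.226.
With d_HF + d_C₂H₆ = 0.505 m, d_C₂H₆ = 0.505/(1 + 1.226) = 0.2269 m.
d_HF = 0.505 − 0.2269 = 0.2781 m.

0.2781 m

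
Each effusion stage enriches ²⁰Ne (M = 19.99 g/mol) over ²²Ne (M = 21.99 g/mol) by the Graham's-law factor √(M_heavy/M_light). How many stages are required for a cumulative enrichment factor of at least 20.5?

64

With α = √(21.99/19.99) per stage, ln α = ½ ln(1.10005) = 0.04768.
Need α^N ≥ 20.5 ⇒ N ≥ ln(20.5) / ln α = 3.020 / 0.04768 = 63.35.
So at least 64 stages are needed.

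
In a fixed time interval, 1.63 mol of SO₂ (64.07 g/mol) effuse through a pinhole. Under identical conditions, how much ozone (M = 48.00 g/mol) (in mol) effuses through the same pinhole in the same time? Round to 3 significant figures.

1.88 mol

By Graham's law, rate_O₃/rate_SO₂ = √(M_SO₂/M_O₃) = √(64.07/48.00) = √1.335 = 1.155.
So the amount for O₃ is 1.63 × 1.155 = 1.88 mol.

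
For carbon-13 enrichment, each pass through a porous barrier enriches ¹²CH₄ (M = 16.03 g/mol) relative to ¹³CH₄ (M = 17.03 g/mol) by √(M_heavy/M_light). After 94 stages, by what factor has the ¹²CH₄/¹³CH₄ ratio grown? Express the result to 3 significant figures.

17.2

The single-stage factor is √(M_heavy/M_light), so 94 stages give [√(17.03/16.03)]^94 = (17.03/16.03)^(94/2).
= 1.06238^47 = 17.2.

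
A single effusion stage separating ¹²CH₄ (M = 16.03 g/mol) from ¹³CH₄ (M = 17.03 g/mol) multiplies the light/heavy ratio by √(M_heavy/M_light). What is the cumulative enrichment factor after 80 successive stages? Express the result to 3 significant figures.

11.3

Overall factor = α^80 with α = √(17.03/16.03), i.e. (17.03/16.03)^(80/2).
= 1.06238^40 = 11.3.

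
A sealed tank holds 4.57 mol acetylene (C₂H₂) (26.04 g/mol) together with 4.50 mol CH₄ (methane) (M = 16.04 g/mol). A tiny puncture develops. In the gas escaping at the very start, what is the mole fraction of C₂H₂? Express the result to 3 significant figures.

0.444

The effusion rate of species i is ∝ p_i/√M_i ∝ n_i/√M_i.
Mole fraction of C₂H₂ in the effusate = (n_C₂H₂/√M_C₂H₂) / (n_C₂H₂/√M_C₂H₂ + n_CH₄/√M_CH₄)
= (4.57/√26.04) / (4.57/√26.04 + 4.50/√16.04) = 0.8956/(0.8956 + 1.124) = 0.444.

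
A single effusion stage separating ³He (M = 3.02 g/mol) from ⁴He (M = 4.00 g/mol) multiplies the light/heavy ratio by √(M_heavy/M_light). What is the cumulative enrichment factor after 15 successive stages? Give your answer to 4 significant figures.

8.230

The single-stage factor is √(M_heavy/M_light), so 15 stages give [√(4.00/3.02)]^15 = (4.00/3.02)^(15/2).
= 1.32450^(15/2) = 8.230.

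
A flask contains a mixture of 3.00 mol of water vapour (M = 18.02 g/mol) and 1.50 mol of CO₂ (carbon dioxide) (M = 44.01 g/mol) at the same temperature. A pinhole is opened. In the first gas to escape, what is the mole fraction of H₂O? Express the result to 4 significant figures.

0.7576

Effusion rate of each component ∝ n_i/√M_i (partial pressure × 1/√M).
Mole fraction of H₂O in the effusate = (n_H₂O/√M_H₂O) / (n_H₂O/√M_H₂O + n_CO₂/√M_CO₂)
= (3.00/√18.02) / (3.00/√18.02 + 1.50/√44.01) = 0.7067/(0.7067 + 0.2261) = 0.7576.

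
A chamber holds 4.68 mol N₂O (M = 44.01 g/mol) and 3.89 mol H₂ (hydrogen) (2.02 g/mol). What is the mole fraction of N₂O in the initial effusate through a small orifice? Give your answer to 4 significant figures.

The effusion rate of species i is ∝ p_i/√M_i ∝ n_i/√M_i.
So x_N₂O in the escaping gas = (n_N₂O/√M_N₂O) / Σ(n_i/√M_i)
= (4.68/√44.01) / (4.68/√44.01 + 3.89/√2.02) = 0.7055/(0.7055 + 2.737) = 0.2049.

0.2049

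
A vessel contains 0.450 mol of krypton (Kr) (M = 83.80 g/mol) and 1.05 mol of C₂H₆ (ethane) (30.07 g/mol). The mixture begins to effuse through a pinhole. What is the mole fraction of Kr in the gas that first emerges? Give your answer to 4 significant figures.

Rate_i ∝ x_i/√M_i (Graham's law weighted by mole fraction), so the effusate composition follows n_i/√M_i.
Mole fraction of Kr in the effusate = (n_Kr/√M_Kr) / (n_Kr/√M_Kr + n_C₂H₆/√M_C₂H₆)
= (0.450/√83.80) / (0.450/√83.80 + 1.05/√30.07) = 0.04916/(0.04916 + 0.1915) = 0.2043.

0.2043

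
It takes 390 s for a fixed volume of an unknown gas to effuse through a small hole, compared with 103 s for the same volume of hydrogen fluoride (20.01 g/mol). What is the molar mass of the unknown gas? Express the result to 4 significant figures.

Since effusion rate ∝ 1/√M, t_X/t_HF = √(M_X/M_HF).
390/103 = 3.786 = √(M_X/20.01)
M_X = 20.01 × 3.786² = 20.01 × 14.34 = 286.9 g/mol

286.9 g/mol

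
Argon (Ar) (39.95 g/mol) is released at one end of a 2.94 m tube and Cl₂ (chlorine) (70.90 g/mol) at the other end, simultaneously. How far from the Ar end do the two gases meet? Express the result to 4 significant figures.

Distances travelled in equal time are proportional to diffusion rates, so d_Ar/d_Cl₂ = √(M_Cl₂/M_Ar) = √(70.90/39.95) = 1.332.
With d_Ar + d_Cl₂ = 2.94 m, d_Cl₂ = 2.94/(1 + 1.332) = 1.261 m.
d_Ar = 2.94 − 1.261 = 1.679 m.

1.679 m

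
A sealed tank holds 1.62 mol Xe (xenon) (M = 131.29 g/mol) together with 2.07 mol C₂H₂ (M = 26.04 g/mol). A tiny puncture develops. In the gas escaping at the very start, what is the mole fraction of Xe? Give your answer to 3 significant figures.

The effusion rate of species i is ∝ p_i/√M_i ∝ n_i/√M_i.
Mole fraction of Xe in the effusate = (n_Xe/√M_Xe) / (n_Xe/√M_Xe + n_C₂H₂/√M_C₂H₂)
= (1.62/√131.29) / (1.62/√131.29 + 2.07/√26.04) = 0.1414/(0.1414 + 0.4056) = 0.258.

0.258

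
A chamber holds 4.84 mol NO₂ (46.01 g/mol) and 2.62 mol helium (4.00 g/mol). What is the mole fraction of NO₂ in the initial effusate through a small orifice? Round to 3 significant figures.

Each component's effusion rate ∝ (its partial pressure)·(1/√M) ∝ n_i/√M_i.
Mole fraction of NO₂ in the effusate = (n_NO₂/√M_NO₂) / (n_NO₂/√M_NO₂ + n_He/√M_He)
= (4.84/√46.01) / (4.84/√46.01 + 2.62/√4.00) = 0.7135/(0.7135 + 1.310) = 0.353.

0.353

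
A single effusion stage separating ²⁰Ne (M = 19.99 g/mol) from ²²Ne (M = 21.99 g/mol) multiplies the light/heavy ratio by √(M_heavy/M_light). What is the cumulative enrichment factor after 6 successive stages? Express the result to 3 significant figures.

1.33

The single-stage factor is √(M_heavy/M_light), so 6 stages give [√(21.99/19.99)]^6 = (21.99/19.99)^(6/2).
= 1.10005^3 = 1.33.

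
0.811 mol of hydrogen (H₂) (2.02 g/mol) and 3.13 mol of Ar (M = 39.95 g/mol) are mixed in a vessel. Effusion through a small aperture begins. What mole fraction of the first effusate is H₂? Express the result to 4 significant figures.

0.5354

The effusion rate of species i is ∝ p_i/√M_i ∝ n_i/√M_i.
So x_H₂ in the escaping gas = (n_H₂/√M_H₂) / Σ(n_i/√M_i)
= (0.811/√2.02) / (0.811/√2.02 + 3.13/√39.95) = 0.5706/(0.5706 + 0.4952) = 0.5354.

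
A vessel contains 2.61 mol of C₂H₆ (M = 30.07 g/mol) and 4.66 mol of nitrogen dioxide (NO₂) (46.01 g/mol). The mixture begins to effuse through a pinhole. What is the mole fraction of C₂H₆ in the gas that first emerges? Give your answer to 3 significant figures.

0.409

Rate_i ∝ x_i/√M_i (Graham's law weighted by mole fraction), so the effusate composition follows n_i/√M_i.
x_C₂H₆(eff) = (n_C₂H₆/√M_C₂H₆) / (n_C₂H₆/√M_C₂H₆ + n_NO₂/√M_NO₂)
= (2.61/√30.07) / (2.61/√30.07 + 4.66/√46.01) = 0.4760/(0.4760 + 0.6870) = 0.409.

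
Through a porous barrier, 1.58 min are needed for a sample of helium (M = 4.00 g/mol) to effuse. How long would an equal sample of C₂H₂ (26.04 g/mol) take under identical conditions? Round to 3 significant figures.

4.03 min

Using Graham's law: t_C₂H₂/t_He = √(M_C₂H₂/M_He) = √(26.04/4.00) = √6.510 = 2.551.
So the time for C₂H₂ is 1.58 × 2.551 = 4.03 min.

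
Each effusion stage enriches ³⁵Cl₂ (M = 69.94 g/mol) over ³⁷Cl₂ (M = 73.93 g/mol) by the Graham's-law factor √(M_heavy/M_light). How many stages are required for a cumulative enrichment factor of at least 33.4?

127

Single-stage factor α = √(73.93/69.94), so ln α = ½ ln(1.05705) = 0.02774.
Need α^N ≥ 33.4 ⇒ N ≥ ln(33.4) / ln α = 3.509 / 0.02774 = 126.48.
Rounding up, N = 127 stages.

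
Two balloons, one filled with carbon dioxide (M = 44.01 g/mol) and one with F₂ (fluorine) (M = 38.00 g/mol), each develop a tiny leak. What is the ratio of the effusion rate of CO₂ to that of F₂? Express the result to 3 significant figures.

0.929

Since effusion rate ∝ 1/√M, rate_CO₂/rate_F₂ = √(M_F₂/M_CO₂) = √(38.00/44.01) = √0.8634 = 0.929.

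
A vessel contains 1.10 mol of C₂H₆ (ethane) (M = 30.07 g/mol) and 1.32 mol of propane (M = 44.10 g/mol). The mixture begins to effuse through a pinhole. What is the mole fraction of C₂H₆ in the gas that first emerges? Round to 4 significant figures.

0.5023

Each component's effusion rate ∝ (its partial pressure)·(1/√M) ∝ n_i/√M_i.
x_C₂H₆(eff) = (n_C₂H₆/√M_C₂H₆) / (n_C₂H₆/√M_C₂H₆ + n_C₃H₈/√M_C₃H₈)
= (1.10/√30.07) / (1.10/√30.07 + 1.32/√44.10) = 0.2006/(0.2006 + 0.1988) = 0.5023.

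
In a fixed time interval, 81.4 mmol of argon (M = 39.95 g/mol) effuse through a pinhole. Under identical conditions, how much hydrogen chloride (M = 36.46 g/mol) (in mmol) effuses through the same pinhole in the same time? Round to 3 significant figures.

Graham's law gives rate_HCl/rate_Ar = √(M_Ar/M_HCl) = √(39.95/36.46) = √1.096 = 1.047.
So the amount for HCl is 81.4 × 1.047 = 85.2 mmol.

85.2 mmol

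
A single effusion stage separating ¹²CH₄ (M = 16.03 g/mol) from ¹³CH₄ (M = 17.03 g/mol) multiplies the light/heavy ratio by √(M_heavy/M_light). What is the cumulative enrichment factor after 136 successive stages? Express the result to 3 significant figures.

Overall factor = α^136 with α = √(17.03/16.03), i.e. (17.03/16.03)^(136/2).
= 1.06238^68 = 61.3.

61.3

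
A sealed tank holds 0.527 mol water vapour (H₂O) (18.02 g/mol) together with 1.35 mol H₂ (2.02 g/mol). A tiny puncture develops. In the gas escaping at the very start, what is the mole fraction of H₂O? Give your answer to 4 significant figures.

0.1156

Each component's effusion rate ∝ (its partial pressure)·(1/√M) ∝ n_i/√M_i.
Mole fraction of H₂O in the effusate = (n_H₂O/√M_H₂O) / (n_H₂O/√M_H₂O + n_H₂/√M_H₂)
= (0.527/√18.02) / (0.527/√18.02 + 1.35/√2.02) = 0.1241/(0.1241 + 0.9499) = 0.1156.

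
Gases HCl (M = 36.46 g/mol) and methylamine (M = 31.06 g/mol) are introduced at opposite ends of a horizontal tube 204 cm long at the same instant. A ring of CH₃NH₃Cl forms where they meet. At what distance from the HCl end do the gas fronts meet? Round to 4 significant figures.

97.91 cm

The fronts meet when d_HCl + d_CH₃NH₂ = L with d_HCl/d_CH₃NH₂ = √(M_CH₃NH₂/M_HCl) (Graham's law). Here √(M_CH₃NH₂/M_HCl) = √(31.06/36.46) = 0.9230.
With d_HCl + d_CH₃NH₂ = 204 cm, d_CH₃NH₂ = 204/(1 + 0.9230) = 106.1 cm.
d_HCl = 204 − 106.1 = 97.91 cm.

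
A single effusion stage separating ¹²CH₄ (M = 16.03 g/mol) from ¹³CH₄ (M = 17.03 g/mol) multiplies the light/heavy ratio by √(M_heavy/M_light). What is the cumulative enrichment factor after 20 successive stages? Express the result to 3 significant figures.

1.83

The single-stage factor is √(M_heavy/M_light), so 20 stages give [√(17.03/16.03)]^20 = (17.03/16.03)^(20/2).
= 1.06238^10 = 1.83.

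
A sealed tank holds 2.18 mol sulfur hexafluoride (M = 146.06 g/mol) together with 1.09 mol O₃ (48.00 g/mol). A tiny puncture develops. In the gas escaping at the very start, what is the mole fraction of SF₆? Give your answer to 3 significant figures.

The effusion rate of species i is ∝ p_i/√M_i ∝ n_i/√M_i.
Mole fraction of SF₆ in the effusate = (n_SF₆/√M_SF₆) / (n_SF₆/√M_SF₆ + n_O₃/√M_O₃)
= (2.18/√146.06) / (2.18/√146.06 + 1.09/√48.00) = 0.1804/(0.1804 + 0.1573) = 0.534.

0.534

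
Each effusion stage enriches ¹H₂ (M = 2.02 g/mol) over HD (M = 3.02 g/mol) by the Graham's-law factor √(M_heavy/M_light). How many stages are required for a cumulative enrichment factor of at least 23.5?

16

Single-stage factor α = √(3.02/2.02), so ln α = ½ ln(1.49505) = 0.2011.
Need α^N ≥ 23.5 ⇒ N ≥ ln(23.5) / ln α = 3.157 / 0.2011 = 15.70.
Minimum whole number of stages: N = 16.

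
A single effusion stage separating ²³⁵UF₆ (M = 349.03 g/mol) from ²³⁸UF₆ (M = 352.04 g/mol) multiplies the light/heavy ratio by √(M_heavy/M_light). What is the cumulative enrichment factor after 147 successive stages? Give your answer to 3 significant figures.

Each stage multiplies the ratio by α = √(352.04/349.03), so after 147 stages the overall factor is α^147 = (352.04/349.03)^(147/2).
= 1.00862^(147/2) = 1.88.

1.88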